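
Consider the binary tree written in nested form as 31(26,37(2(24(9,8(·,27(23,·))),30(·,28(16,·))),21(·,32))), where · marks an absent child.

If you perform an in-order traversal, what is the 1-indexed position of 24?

4

In-order visits the left subtree, then the node, then the right subtree.
At 31: go left to 26.
  26 is a leaf — visit 26.
Visit 31.
At 31: go right to 37.
  At 37: go left to 2.
    At 2: go left to 24.
      At 24: go left to 9.
        9 is a leaf — visit 9.
      Visit 24.
      At 24: go right to 8.
        At 8: no left child.
        Visit 8.
        At 8: go right to 27.
          At 27: go left to 23.
            23 is a leaf — visit 23.
          Visit 27.
          At 27: no right child.
    Visit 2.
    At 2: go right to 30.
      At 30: no left child.
      Visit 30.
      At 30: go right to 28.
        At 28: go left to 16.
          16 is a leaf — visit 16.
        Visit 28.
        At 28: no right child.
  Visit 37.
  At 37: go right to 21.
    At 21: no left child.
    Visit 21.
    At 21: go right to 32.
      32 is a leaf — visit 32.
Full in-order sequence: 26, 31, 9, 24, 8, 23, 27, 2, 30, 16, 28, 37, 21, 32.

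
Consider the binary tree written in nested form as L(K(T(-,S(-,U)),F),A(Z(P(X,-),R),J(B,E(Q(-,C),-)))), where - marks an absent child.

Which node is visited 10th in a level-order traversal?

Level-order visits nodes level by level from the root, left to right within each level.
Level 0: L
Level 1: K, A
Level 2: T, F, Z, J
Level 3: S, P, R, B, E
Level 4: U, X, Q
Level 5: C
Full level-order sequence: L, K, A, T, F, Z, J, S, P, R, B, E, U, X, Q, C.

R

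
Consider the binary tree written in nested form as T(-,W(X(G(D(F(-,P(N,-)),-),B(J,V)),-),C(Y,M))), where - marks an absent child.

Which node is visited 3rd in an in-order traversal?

N

In-order visits the left subtree, then the node, then the right subtree.
At T: no left child.
Visit T.
At T: go right to W.
  At W: go left to X.
    At X: go left to G.
      At G: go left to D.
        At D: go left to F.
          At F: no left child.
          Visit F.
          At F: go right to P.
            At P: go left to N.
              N is a leaf — visit N.
            Visit P.
            At P: no right child.
        Visit D.
        At D: no right child.
      Visit G.
      At G: go right to B.
        At B: go left to J.
          J is a leaf — visit J.
        Visit B.
        At B: go right to V.
          V is a leaf — visit V.
    Visit X.
    At X: no right child.
  Visit W.
  At W: go right to C.
    At C: go left to Y.
      Y is a leaf — visit Y.
    Visit C.
    At C: go right to M.
      M is a leaf — visit M.
Full in-order sequence: T, F, N, P, D, G, J, B, V, X, W, Y, C, M.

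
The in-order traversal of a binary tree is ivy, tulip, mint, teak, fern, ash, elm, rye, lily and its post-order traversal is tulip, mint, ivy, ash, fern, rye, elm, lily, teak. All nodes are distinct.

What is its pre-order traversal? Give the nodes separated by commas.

The last element of post-order is the root; it splits in-order into left and right subtrees.
Root teak: left subtree has 3 nodes {ivy, tulip, mint}, right has 5 {fern, ash, elm, rye, lily}.
  Root ivy: left subtree has 0 nodes { }, right has 2 {tulip, mint}.
    Root mint: left subtree has 1 node {tulip}, right has 0 { }.
  Root lily: left subtree has 4 nodes {fern, ash, elm, rye}, right has 0 { }.
    Root elm: left subtree has 2 nodes {fern, ash}, right has 1 {rye}.
      Root fern: left subtree has 0 nodes { }, right has 1 {ash}.

teak, ivy, mint, tulip, lily, elm, fern, ash, rye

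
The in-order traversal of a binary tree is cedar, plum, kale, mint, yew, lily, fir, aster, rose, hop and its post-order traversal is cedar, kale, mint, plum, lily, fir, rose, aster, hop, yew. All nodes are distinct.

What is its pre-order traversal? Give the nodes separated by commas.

The last element of post-order is the root; it splits in-order into left and right subtrees.
Root yew: left subtree has 4 nodes {cedar, plum, kale, mint}, right has 5 {lily, fir, aster, rose, hop}.
  Root plum: left subtree has 1 node {cedar}, right has 2 {kale, mint}.
    Root mint: left subtree has 1 node {kale}, right has 0 { }.
  Root hop: left subtree has 4 nodes {lily, fir, aster, rose}, right has 0 { }.
    Root aster: left subtree has 2 nodes {lily, fir}, right has 1 {rose}.
      Root fir: left subtree has 1 node {lily}, right has 0 { }.

yew, plum, cedar, mint, kale, hop, aster, fir, lily, rose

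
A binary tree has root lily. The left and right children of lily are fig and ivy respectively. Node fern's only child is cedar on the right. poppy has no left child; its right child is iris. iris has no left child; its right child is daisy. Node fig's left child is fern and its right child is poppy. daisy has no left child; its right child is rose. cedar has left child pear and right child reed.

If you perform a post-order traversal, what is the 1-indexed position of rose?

Post-order visits the left subtree, then the right subtree, then the node.
At lily: go left to fig.
  At fig: go left to fern.
    At fern: no left child.
    At fern: go right to cedar.
      At cedar: go left to pear.
        pear is a leaf — visit pear.
      At cedar: go right to reed.
        reed is a leaf — visit reed.
      Visit cedar.
    Visit fern.
  At fig: go right to poppy.
    At poppy: no left child.
    At poppy: go right to iris.
      At iris: no left child.
      At iris: go right to daisy.
        At daisy: no left child.
        At daisy: go right to rose.
          rose is a leaf — visit rose.
        Visit daisy.
      Visit iris.
    Visit poppy.
  Visit fig.
At lily: go right to ivy.
  ivy is a leaf — visit ivy.
Visit lily.
Full post-order sequence: pear, reed, cedar, fern, rose, daisy, iris, poppy, fig, ivy, lily.

5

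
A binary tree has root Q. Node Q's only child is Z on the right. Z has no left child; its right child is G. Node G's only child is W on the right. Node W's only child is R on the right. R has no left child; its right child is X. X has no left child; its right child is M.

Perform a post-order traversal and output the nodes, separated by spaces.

Post-order visits the left subtree, then the right subtree, then the node.
At Q: no left child.
At Q: go right to Z.
  At Z: no left child.
  At Z: go right to G.
    At G: no left child.
    At G: go right to W.
      At W: no left child.
      At W: go right to R.
        At R: no left child.
        At R: go right to X.
          At X: no left child.
          At X: go right to M.
            M is a leaf — visit M.
          Visit X.
        Visit R.
      Visit W.
    Visit G.
  Visit Z.
Visit Q.

M X R W G Z Q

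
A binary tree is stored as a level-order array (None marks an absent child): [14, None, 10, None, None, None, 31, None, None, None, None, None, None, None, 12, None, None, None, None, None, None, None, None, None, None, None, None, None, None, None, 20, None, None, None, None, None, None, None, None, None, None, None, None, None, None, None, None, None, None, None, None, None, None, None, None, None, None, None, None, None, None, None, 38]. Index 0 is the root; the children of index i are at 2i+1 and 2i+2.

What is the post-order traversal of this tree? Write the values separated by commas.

Post-order visits the left subtree, then the right subtree, then the node.
At 14: no left child.
At 14: go right to 10.
  At 10: no left child.
  At 10: go right to 31.
    At 31: no left child.
    At 31: go right to 12.
      At 12: no left child.
      At 12: go right to 20.
        At 20: no left child.
        At 20: go right to 38.
          38 is a leaf — visit 38.
        Visit 20.
      Visit 12.
    Visit 31.
  Visit 10.
Visit 14.

38, 20, 12, 31, 10, 14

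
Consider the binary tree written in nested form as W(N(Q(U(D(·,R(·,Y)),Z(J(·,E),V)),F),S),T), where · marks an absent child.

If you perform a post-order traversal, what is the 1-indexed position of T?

Post-order visits the left subtree, then the right subtree, then the node.
At W: go left to N.
  At N: go left to Q.
    At Q: go left to U.
      At U: go left to D.
        At D: no left child.
        At D: go right to R.
          At R: no left child.
          At R: go right to Y.
            Y is a leaf — visit Y.
          Visit R.
        Visit D.
      At U: go right to Z.
        At Z: go left to J.
          At J: no left child.
          At J: go right to E.
            E is a leaf — visit E.
          Visit J.
        At Z: go right to V.
          V is a leaf — visit V.
        Visit Z.
      Visit U.
    At Q: go right to F.
      F is a leaf — visit F.
    Visit Q.
  At N: go right to S.
    S is a leaf — visit S.
  Visit N.
At W: go right to T.
  T is a leaf — visit T.
Visit W.
Full post-order sequence: Y, R, D, E, J, V, Z, U, F, Q, S, N, T, W.

13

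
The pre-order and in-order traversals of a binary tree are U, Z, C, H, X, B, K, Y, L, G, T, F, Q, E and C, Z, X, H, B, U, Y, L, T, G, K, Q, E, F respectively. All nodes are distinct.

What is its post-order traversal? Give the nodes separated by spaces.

The first element of pre-order is the root; it splits in-order into left and right subtrees.
Root U: left subtree has 5 nodes {C, Z, X, H, B}, right has 8 {Y, L, T, G, K, Q, E, F}.
  Root Z: left subtree has 1 node {C}, right has 3 {X, H, B}.
    Root H: left subtree has 1 node {X}, right has 1 {B}.
  Root K: left subtree has 4 nodes {Y, L, T, G}, right has 3 {Q, E, F}.
    Root Y: left subtree has 0 nodes { }, right has 3 {L, T, G}.
      Root L: left subtree has 0 nodes { }, right has 2 {T, G}.
        Root G: left subtree has 1 node {T}, right has 0 { }.
    Root F: left subtree has 2 nodes {Q, E}, right has 0 { }.
      Root Q: left subtree has 0 nodes { }, right has 1 {E}.

C X B H Z T G L Y E Q F K U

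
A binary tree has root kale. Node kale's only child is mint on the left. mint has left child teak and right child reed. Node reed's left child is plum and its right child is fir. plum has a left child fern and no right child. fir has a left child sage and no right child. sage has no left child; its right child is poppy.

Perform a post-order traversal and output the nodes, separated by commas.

Post-order visits the left subtree, then the right subtree, then the node.
At kale: go left to mint.
  At mint: go left to teak.
    teak is a leaf — visit teak.
  At mint: go right to reed.
    At reed: go left to plum.
      At plum: go left to fern.
        fern is a leaf — visit fern.
      At plum: no right child.
      Visit plum.
    At reed: go right to fir.
      At fir: go left to sage.
        At sage: no left child.
        At sage: go right to poppy.
          poppy is a leaf — visit poppy.
        Visit sage.
      At fir: no right child.
      Visit fir.
    Visit reed.
  Visit mint.
At kale: no right child.
Visit kale.

teak, fern, plum, poppy, sage, fir, reed, mint, kale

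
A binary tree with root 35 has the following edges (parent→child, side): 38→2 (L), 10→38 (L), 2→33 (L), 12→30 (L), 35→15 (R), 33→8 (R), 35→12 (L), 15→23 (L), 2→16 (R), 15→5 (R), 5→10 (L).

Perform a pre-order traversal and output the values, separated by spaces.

Pre-order visits the node, then its left subtree, then its right subtree.
Visit 35.
At 35: go left to 12.
  Visit 12.
  At 12: go left to 30.
    30 is a leaf — visit 30.
  At 12: no right child.
At 35: go right to 15.
  Visit 15.
  At 15: go left to 23.
    23 is a leaf — visit 23.
  At 15: go right to 5.
    Visit 5.
    At 5: go left to 10.
      Visit 10.
      At 10: go left to 38.
        Visit 38.
        At 38: go left to 2.
          Visit 2.
          At 2: go left to 33.
            Visit 33.
            At 33: no left child.
            At 33: go right to 8.
              8 is a leaf — visit 8.
          At 2: go right to 16.
            16 is a leaf — visit 16.
        At 38: no right child.
      At 10: no right child.
    At 5: no right child.

35 12 30 15 23 5 10 38 2 33 8 16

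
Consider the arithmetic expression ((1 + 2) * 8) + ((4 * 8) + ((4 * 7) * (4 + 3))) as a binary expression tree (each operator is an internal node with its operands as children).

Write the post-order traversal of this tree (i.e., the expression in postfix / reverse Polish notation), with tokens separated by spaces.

Post-order on an expression tree gives postfix notation: for each operator, emit left operand, right operand, then the operator.

1 2 + 8 * 4 8 * 4 7 * 4 3 + * + +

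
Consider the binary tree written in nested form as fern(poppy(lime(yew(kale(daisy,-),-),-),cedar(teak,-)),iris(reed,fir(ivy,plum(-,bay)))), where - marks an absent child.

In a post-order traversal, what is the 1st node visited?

Post-order visits the left subtree, then the right subtree, then the node.
At fern: go left to poppy.
  At poppy: go left to lime.
    At lime: go left to yew.
      At yew: go left to kale.
        At kale: go left to daisy.
          daisy is a leaf — visit daisy.
        At kale: no right child.
        Visit kale.
      At yew: no right child.
      Visit yew.
    At lime: no right child.
    Visit lime.
  At poppy: go right to cedar.
    At cedar: go left to teak.
      teak is a leaf — visit teak.
    At cedar: no right child.
    Visit cedar.
  Visit poppy.
At fern: go right to iris.
  At iris: go left to reed.
    reed is a leaf — visit reed.
  At iris: go right to fir.
    At fir: go left to ivy.
      ivy is a leaf — visit ivy.
    At fir: go right to plum.
      At plum: no left child.
      At plum: go right to bay.
        bay is a leaf — visit bay.
      Visit plum.
    Visit fir.
  Visit iris.
Visit fern.
Full post-order sequence: daisy, kale, yew, lime, teak, cedar, poppy, reed, ivy, bay, plum, fir, iris, fern.

daisy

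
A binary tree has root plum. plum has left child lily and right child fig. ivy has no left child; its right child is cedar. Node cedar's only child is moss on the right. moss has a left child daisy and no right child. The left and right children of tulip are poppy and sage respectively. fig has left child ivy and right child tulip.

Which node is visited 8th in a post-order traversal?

tulip

Post-order visits the left subtree, then the right subtree, then the node.
At plum: go left to lily.
  lily is a leaf — visit lily.
At plum: go right to fig.
  At fig: go left to ivy.
    At ivy: no left child.
    At ivy: go right to cedar.
      At cedar: no left child.
      At cedar: go right to moss.
        At moss: go left to daisy.
          daisy is a leaf — visit daisy.
        At moss: no right child.
        Visit moss.
      Visit cedar.
    Visit ivy.
  At fig: go right to tulip.
    At tulip: go left to poppy.
      poppy is a leaf — visit poppy.
    At tulip: go right to sage.
      sage is a leaf — visit sage.
    Visit tulip.
  Visit fig.
Visit plum.
Full post-order sequence: lily, daisy, moss, cedar, ivy, poppy, sage, tulip, fig, plum.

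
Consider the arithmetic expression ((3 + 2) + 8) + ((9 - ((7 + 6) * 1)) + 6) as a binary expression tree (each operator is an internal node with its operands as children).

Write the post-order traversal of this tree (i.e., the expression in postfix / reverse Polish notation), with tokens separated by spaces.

Post-order on an expression tree gives postfix notation: for each operator, emit left operand, right operand, then the operator.

3 2 + 8 + 9 7 6 + 1 * - 6 + +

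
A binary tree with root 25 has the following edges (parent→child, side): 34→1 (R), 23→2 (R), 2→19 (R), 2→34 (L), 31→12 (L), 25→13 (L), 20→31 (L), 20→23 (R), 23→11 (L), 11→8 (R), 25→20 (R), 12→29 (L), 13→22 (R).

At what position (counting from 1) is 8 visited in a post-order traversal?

6

Post-order visits the left subtree, then the right subtree, then the node.
At 25: go left to 13.
  At 13: no left child.
  At 13: go right to 22.
    22 is a leaf — visit 22.
  Visit 13.
At 25: go right to 20.
  At 20: go left to 31.
    At 31: go left to 12.
      At 12: go left to 29.
        29 is a leaf — visit 29.
      At 12: no right child.
      Visit 12.
    At 31: no right child.
    Visit 31.
  At 20: go right to 23.
    At 23: go left to 11.
      At 11: no left child.
      At 11: go right to 8.
        8 is a leaf — visit 8.
      Visit 11.
    At 23: go right to 2.
      At 2: go left to 34.
        At 34: no left child.
        At 34: go right to 1.
          1 is a leaf — visit 1.
        Visit 34.
      At 2: go right to 19.
        19 is a leaf — visit 19.
      Visit 2.
    Visit 23.
  Visit 20.
Visit 25.
Full post-order sequence: 22, 13, 29, 12, 31, 8, 11, 1, 34, 19, 2, 23, 20, 25.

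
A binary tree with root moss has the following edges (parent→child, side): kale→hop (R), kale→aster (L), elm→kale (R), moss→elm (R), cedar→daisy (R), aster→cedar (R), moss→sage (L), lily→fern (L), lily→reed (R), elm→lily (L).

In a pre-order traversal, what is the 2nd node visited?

Pre-order visits the node, then its left subtree, then its right subtree.
Visit moss.
At moss: go left to sage.
  sage is a leaf — visit sage.
At moss: go right to elm.
  Visit elm.
  At elm: go left to lily.
    Visit lily.
    At lily: go left to fern.
      fern is a leaf — visit fern.
    At lily: go right to reed.
      reed is a leaf — visit reed.
  At elm: go right to kale.
    Visit kale.
    At kale: go left to aster.
      Visit aster.
      At aster: no left child.
      At aster: go right to cedar.
        Visit cedar.
        At cedar: no left child.
        At cedar: go right to daisy.
          daisy is a leaf — visit daisy.
    At kale: go right to hop.
      hop is a leaf — visit hop.
Full pre-order sequence: moss, sage, elm, lily, fern, reed, kale, aster, cedar, daisy, hop.

sage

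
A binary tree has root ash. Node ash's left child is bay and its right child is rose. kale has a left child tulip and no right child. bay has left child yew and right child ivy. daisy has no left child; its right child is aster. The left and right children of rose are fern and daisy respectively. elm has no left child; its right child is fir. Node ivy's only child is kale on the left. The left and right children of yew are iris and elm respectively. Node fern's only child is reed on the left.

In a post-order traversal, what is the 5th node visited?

Post-order visits the left subtree, then the right subtree, then the node.
At ash: go left to bay.
  At bay: go left to yew.
    At yew: go left to iris.
      iris is a leaf — visit iris.
    At yew: go right to elm.
      At elm: no left child.
      At elm: go right to fir.
        fir is a leaf — visit fir.
      Visit elm.
    Visit yew.
  At bay: go right to ivy.
    At ivy: go left to kale.
      At kale: go left to tulip.
        tulip is a leaf — visit tulip.
      At kale: no right child.
      Visit kale.
    At ivy: no right child.
    Visit ivy.
  Visit bay.
At ash: go right to rose.
  At rose: go left to fern.
    At fern: go left to reed.
      reed is a leaf — visit reed.
    At fern: no right child.
    Visit fern.
  At rose: go right to daisy.
    At daisy: no left child.
    At daisy: go right to aster.
      aster is a leaf — visit aster.
    Visit daisy.
  Visit rose.
Visit ash.
Full post-order sequence: iris, fir, elm, yew, tulip, kale, ivy, bay, reed, fern, aster, daisy, rose, ash.

tulip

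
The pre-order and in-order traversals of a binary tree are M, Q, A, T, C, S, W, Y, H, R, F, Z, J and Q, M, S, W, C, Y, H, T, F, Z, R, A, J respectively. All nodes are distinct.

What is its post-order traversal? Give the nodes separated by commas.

Q, W, S, H, Y, C, Z, F, R, T, J, A, M

The first element of pre-order is the root; it splits in-order into left and right subtrees.
Root M: left subtree has 1 node {Q}, right has 11 {S, W, C, Y, H, T, F, Z, R, A, J}.
  Root A: left subtree has 9 nodes {S, W, C, Y, H, T, F, Z, R}, right has 1 {J}.
    Root T: left subtree has 5 nodes {S, W, C, Y, H}, right has 3 {F, Z, R}.
      Root C: left subtree has 2 nodes {S, W}, right has 2 {Y, H}.
        Root S: left subtree has 0 nodes { }, right has 1 {W}.
        Root Y: left subtree has 0 nodes { }, right has 1 {H}.
      Root R: left subtree has 2 nodes {F, Z}, right has 0 { }.
        Root F: left subtree has 0 nodes { }, right has 1 {Z}.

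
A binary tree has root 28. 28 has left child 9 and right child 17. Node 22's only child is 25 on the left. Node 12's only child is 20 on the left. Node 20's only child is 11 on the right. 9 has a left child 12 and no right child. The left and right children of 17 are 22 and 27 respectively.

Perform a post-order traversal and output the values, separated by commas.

Post-order visits the left subtree, then the right subtree, then the node.
At 28: go left to 9.
  At 9: go left to 12.
    At 12: go left to 20.
      At 20: no left child.
      At 20: go right to 11.
        11 is a leaf — visit 11.
      Visit 20.
    At 12: no right child.
    Visit 12.
  At 9: no right child.
  Visit 9.
At 28: go right to 17.
  At 17: go left to 22.
    At 22: go left to 25.
      25 is a leaf — visit 25.
    At 22: no right child.
    Visit 22.
  At 17: go right to 27.
    27 is a leaf — visit 27.
  Visit 17.
Visit 28.

11, 20, 12, 9, 25, 22, 27, 17, 28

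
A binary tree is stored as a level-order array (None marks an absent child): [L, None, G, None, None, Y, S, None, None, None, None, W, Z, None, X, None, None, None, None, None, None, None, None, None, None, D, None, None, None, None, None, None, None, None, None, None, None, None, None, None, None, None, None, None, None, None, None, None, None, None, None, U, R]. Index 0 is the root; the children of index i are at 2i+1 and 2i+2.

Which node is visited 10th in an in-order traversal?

X

In-order visits the left subtree, then the node, then the right subtree.
At L: no left child.
Visit L.
At L: go right to G.
  At G: go left to Y.
    At Y: go left to W.
      W is a leaf — visit W.
    Visit Y.
    At Y: go right to Z.
      At Z: go left to D.
        At D: go left to U.
          U is a leaf — visit U.
        Visit D.
        At D: go right to R.
          R is a leaf — visit R.
      Visit Z.
      At Z: no right child.
  Visit G.
  At G: go right to S.
    At S: no left child.
    Visit S.
    At S: go right to X.
      X is a leaf — visit X.
Full in-order sequence: L, W, Y, U, D, R, Z, G, S, X.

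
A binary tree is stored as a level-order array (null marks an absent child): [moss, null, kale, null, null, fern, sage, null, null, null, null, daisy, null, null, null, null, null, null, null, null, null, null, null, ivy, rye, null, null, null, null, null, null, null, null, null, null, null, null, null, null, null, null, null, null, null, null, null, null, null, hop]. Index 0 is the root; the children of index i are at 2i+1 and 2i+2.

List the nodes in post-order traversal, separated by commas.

hop, ivy, rye, daisy, fern, sage, kale, moss

Post-order visits the left subtree, then the right subtree, then the node.
At moss: no left child.
At moss: go right to kale.
  At kale: go left to fern.
    At fern: go left to daisy.
      At daisy: go left to ivy.
        At ivy: no left child.
        At ivy: go right to hop.
          hop is a leaf — visit hop.
        Visit ivy.
      At daisy: go right to rye.
        rye is a leaf — visit rye.
      Visit daisy.
    At fern: no right child.
    Visit fern.
  At kale: go right to sage.
    sage is a leaf — visit sage.
  Visit kale.
Visit moss.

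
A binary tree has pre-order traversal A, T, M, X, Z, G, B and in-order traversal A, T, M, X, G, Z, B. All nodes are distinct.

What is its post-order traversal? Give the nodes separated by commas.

G, B, Z, X, M, T, A

The first element of pre-order is the root; it splits in-order into left and right subtrees.
Root A: left subtree has 0 nodes { }, right has 6 {T, M, X, G, Z, B}.
  Root T: left subtree has 0 nodes { }, right has 5 {M, X, G, Z, B}.
    Root M: left subtree has 0 nodes { }, right has 4 {X, G, Z, B}.
      Root X: left subtree has 0 nodes { }, right has 3 {G, Z, B}.
        Root Z: left subtree has 1 node {G}, right has 1 {B}.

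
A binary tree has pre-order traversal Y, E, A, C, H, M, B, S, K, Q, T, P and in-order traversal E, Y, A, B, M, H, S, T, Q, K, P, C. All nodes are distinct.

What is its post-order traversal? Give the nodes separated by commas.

E, B, M, T, Q, P, K, S, H, C, A, Y

The first element of pre-order is the root; it splits in-order into left and right subtrees.
Root Y: left subtree has 1 node {E}, right has 10 {A, B, M, H, S, T, Q, K, P, C}.
  Root A: left subtree has 0 nodes { }, right has 9 {B, M, H, S, T, Q, K, P, C}.
    Root C: left subtree has 8 nodes {B, M, H, S, T, Q, K, P}, right has 0 { }.
      Root H: left subtree has 2 nodes {B, M}, right has 5 {S, T, Q, K, P}.
        Root M: left subtree has 1 node {B}, right has 0 { }.
        Root S: left subtree has 0 nodes { }, right has 4 {T, Q, K, P}.
          Root K: left subtree has 2 nodes {T, Q}, right has 1 {P}.
            Root Q: left subtree has 1 node {T}, right has 0 { }.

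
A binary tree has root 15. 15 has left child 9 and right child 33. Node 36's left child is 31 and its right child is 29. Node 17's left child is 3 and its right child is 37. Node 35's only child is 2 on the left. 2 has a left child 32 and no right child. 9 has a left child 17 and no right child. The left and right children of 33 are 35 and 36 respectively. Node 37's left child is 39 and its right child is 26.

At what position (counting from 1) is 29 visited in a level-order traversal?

Level-order visits nodes level by level from the root, left to right within each level.
Level 0: 15
Level 1: 9, 33
Level 2: 17, 35, 36
Level 3: 3, 37, 2, 31, 29
Level 4: 39, 26, 32
Full level-order sequence: 15, 9, 33, 17, 35, 36, 3, 37, 2, 31, 29, 39, 26, 32.

11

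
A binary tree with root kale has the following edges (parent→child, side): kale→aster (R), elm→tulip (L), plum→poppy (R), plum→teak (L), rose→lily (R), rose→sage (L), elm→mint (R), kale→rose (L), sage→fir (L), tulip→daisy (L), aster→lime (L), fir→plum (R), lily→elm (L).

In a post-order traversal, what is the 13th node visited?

aster

Post-order visits the left subtree, then the right subtree, then the node.
At kale: go left to rose.
  At rose: go left to sage.
    At sage: go left to fir.
      At fir: no left child.
      At fir: go right to plum.
        At plum: go left to teak.
          teak is a leaf — visit teak.
        At plum: go right to poppy.
          poppy is a leaf — visit poppy.
        Visit plum.
      Visit fir.
    At sage: no right child.
    Visit sage.
  At rose: go right to lily.
    At lily: go left to elm.
      At elm: go left to tulip.
        At tulip: go left to daisy.
          daisy is a leaf — visit daisy.
        At tulip: no right child.
        Visit tulip.
      At elm: go right to mint.
        mint is a leaf — visit mint.
      Visit elm.
    At lily: no right child.
    Visit lily.
  Visit rose.
At kale: go right to aster.
  At aster: go left to lime.
    lime is a leaf — visit lime.
  At aster: no right child.
  Visit aster.
Visit kale.
Full post-order sequence: teak, poppy, plum, fir, sage, daisy, tulip, mint, elm, lily, rose, lime, aster, kale.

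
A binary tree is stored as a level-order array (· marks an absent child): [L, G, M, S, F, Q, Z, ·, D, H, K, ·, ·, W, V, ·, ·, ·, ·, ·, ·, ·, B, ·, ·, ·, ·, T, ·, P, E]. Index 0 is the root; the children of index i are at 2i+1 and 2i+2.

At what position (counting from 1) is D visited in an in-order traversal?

In-order visits the left subtree, then the node, then the right subtree.
At L: go left to G.
  At G: go left to S.
    At S: no left child.
    Visit S.
    At S: go right to D.
      D is a leaf — visit D.
  Visit G.
  At G: go right to F.
    At F: go left to H.
      H is a leaf — visit H.
    Visit F.
    At F: go right to K.
      At K: no left child.
      Visit K.
      At K: go right to B.
        B is a leaf — visit B.
Visit L.
At L: go right to M.
  At M: go left to Q.
    Q is a leaf — visit Q.
  Visit M.
  At M: go right to Z.
    At Z: go left to W.
      At W: go left to T.
        T is a leaf — visit T.
      Visit W.
      At W: no right child.
    Visit Z.
    At Z: go right to V.
      At V: go left to P.
        P is a leaf — visit P.
      Visit V.
      At V: go right to E.
        E is a leaf — visit E.
Full in-order sequence: S, D, G, H, F, K, B, L, Q, M, T, W, Z, P, V, E.

2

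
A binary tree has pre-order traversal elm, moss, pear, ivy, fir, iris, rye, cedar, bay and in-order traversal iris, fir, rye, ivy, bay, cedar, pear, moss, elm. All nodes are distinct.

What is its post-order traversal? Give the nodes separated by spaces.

iris rye fir bay cedar ivy pear moss elm

The first element of pre-order is the root; it splits in-order into left and right subtrees.
Root elm: left subtree has 8 nodes {iris, fir, rye, ivy, bay, cedar, pear, moss}, right has 0 { }.
  Root moss: left subtree has 7 nodes {iris, fir, rye, ivy, bay, cedar, pear}, right has 0 { }.
    Root pear: left subtree has 6 nodes {iris, fir, rye, ivy, bay, cedar}, right has 0 { }.
      Root ivy: left subtree has 3 nodes {iris, fir, rye}, right has 2 {bay, cedar}.
        Root fir: left subtree has 1 node {iris}, right has 1 {rye}.
        Root cedar: left subtree has 1 node {bay}, right has 0 { }.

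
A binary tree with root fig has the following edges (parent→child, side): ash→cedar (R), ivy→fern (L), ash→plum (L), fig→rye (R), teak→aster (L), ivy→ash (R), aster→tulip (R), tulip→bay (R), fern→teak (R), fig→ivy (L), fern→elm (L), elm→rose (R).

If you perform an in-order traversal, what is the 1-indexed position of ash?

10

In-order visits the left subtree, then the node, then the right subtree.
At fig: go left to ivy.
  At ivy: go left to fern.
    At fern: go left to elm.
      At elm: no left child.
      Visit elm.
      At elm: go right to rose.
        rose is a leaf — visit rose.
    Visit fern.
    At fern: go right to teak.
      At teak: go left to aster.
        At aster: no left child.
        Visit aster.
        At aster: go right to tulip.
          At tulip: no left child.
          Visit tulip.
          At tulip: go right to bay.
            bay is a leaf — visit bay.
      Visit teak.
      At teak: no right child.
  Visit ivy.
  At ivy: go right to ash.
    At ash: go left to plum.
      plum is a leaf — visit plum.
    Visit ash.
    At ash: go right to cedar.
      cedar is a leaf — visit cedar.
Visit fig.
At fig: go right to rye.
  rye is a leaf — visit rye.
Full in-order sequence: elm, rose, fern, aster, tulip, bay, teak, ivy, plum, ash, cedar, fig, rye.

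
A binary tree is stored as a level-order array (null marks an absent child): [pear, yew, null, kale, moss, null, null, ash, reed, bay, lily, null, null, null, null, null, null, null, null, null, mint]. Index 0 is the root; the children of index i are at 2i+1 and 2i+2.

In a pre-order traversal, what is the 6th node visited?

moss

Pre-order visits the node, then its left subtree, then its right subtree.
Visit pear.
At pear: go left to yew.
  Visit yew.
  At yew: go left to kale.
    Visit kale.
    At kale: go left to ash.
      ash is a leaf — visit ash.
    At kale: go right to reed.
      reed is a leaf — visit reed.
  At yew: go right to moss.
    Visit moss.
    At moss: go left to bay.
      Visit bay.
      At bay: no left child.
      At bay: go right to mint.
        mint is a leaf — visit mint.
    At moss: go right to lily.
      lily is a leaf — visit lily.
At pear: no right child.
Full pre-order sequence: pear, yew, kale, ash, reed, moss, bay, mint, lily.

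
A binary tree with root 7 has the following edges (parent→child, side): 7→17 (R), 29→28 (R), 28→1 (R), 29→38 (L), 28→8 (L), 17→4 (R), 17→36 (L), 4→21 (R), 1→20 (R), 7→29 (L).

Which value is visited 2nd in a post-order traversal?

Post-order visits the left subtree, then the right subtree, then the node.
At 7: go left to 29.
  At 29: go left to 38.
    38 is a leaf — visit 38.
  At 29: go right to 28.
    At 28: go left to 8.
      8 is a leaf — visit 8.
    At 28: go right to 1.
      At 1: no left child.
      At 1: go right to 20.
        20 is a leaf — visit 20.
      Visit 1.
    Visit 28.
  Visit 29.
At 7: go right to 17.
  At 17: go left to 36.
    36 is a leaf — visit 36.
  At 17: go right to 4.
    At 4: no left child.
    At 4: go right to 21.
      21 is a leaf — visit 21.
    Visit 4.
  Visit 17.
Visit 7.
Full post-order sequence: 38, 8, 20, 1, 28, 29, 36, 21, 4, 17, 7.

8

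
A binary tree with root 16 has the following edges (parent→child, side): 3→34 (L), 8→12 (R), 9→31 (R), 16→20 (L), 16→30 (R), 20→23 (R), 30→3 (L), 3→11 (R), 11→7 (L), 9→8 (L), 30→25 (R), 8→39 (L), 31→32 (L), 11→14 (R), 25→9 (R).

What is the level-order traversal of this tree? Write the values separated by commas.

16, 20, 30, 23, 3, 25, 34, 11, 9, 7, 14, 8, 31, 39, 12, 32

Level-order visits nodes level by level from the root, left to right within each level.
Level 0: 16
Level 1: 20, 30
Level 2: 23, 3, 25
Level 3: 34, 11, 9
Level 4: 7, 14, 8, 31
Level 5: 39, 12, 32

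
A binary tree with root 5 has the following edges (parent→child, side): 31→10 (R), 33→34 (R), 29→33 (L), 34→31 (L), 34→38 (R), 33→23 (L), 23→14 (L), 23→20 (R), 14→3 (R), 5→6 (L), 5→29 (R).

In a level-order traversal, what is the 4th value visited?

33

Level-order visits nodes level by level from the root, left to right within each level.
Level 0: 5
Level 1: 6, 29
Level 2: 33
Level 3: 23, 34
Level 4: 14, 20, 31, 38
Level 5: 3, 10
Full level-order sequence: 5, 6, 29, 33, 23, 34, 14, 20, 31, 38, 3, 10.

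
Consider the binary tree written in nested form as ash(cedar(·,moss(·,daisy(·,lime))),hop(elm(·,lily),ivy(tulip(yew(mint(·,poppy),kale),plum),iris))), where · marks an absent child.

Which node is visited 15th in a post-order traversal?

hop

Post-order visits the left subtree, then the right subtree, then the node.
At ash: go left to cedar.
  At cedar: no left child.
  At cedar: go right to moss.
    At moss: no left child.
    At moss: go right to daisy.
      At daisy: no left child.
      At daisy: go right to lime.
        lime is a leaf — visit lime.
      Visit daisy.
    Visit moss.
  Visit cedar.
At ash: go right to hop.
  At hop: go left to elm.
    At elm: no left child.
    At elm: go right to lily.
      lily is a leaf — visit lily.
    Visit elm.
  At hop: go right to ivy.
    At ivy: go left to tulip.
      At tulip: go left to yew.
        At yew: go left to mint.
          At mint: no left child.
          At mint: go right to poppy.
            poppy is a leaf — visit poppy.
          Visit mint.
        At yew: go right to kale.
          kale is a leaf — visit kale.
        Visit yew.
      At tulip: go right to plum.
        plum is a leaf — visit plum.
      Visit tulip.
    At ivy: go right to iris.
      iris is a leaf — visit iris.
    Visit ivy.
  Visit hop.
Visit ash.
Full post-order sequence: lime, daisy, moss, cedar, lily, elm, poppy, mint, kale, yew, plum, tulip, iris, ivy, hop, ash.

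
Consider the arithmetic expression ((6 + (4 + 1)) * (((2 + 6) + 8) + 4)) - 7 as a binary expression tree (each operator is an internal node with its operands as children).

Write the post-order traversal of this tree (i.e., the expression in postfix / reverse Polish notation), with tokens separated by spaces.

Post-order on an expression tree gives postfix notation: for each operator, emit left operand, right operand, then the operator.

6 4 1 + + 2 6 + 8 + 4 + * 7 -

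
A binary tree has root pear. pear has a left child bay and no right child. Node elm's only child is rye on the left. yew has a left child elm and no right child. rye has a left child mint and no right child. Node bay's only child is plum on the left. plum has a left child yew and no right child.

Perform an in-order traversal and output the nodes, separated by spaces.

mint rye elm yew plum bay pear

In-order visits the left subtree, then the node, then the right subtree.
At pear: go left to bay.
  At bay: go left to plum.
    At plum: go left to yew.
      At yew: go left to elm.
        At elm: go left to rye.
          At rye: go left to mint.
            mint is a leaf — visit mint.
          Visit rye.
          At rye: no right child.
        Visit elm.
        At elm: no right child.
      Visit yew.
      At yew: no right child.
    Visit plum.
    At plum: no right child.
  Visit bay.
  At bay: no right child.
Visit pear.
At pear: no right child.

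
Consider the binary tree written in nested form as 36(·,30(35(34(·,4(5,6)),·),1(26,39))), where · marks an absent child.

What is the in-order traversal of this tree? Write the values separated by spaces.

36 34 5 4 6 35 30 26 1 39

In-order visits the left subtree, then the node, then the right subtree.
At 36: no left child.
Visit 36.
At 36: go right to 30.
  At 30: go left to 35.
    At 35: go left to 34.
      At 34: no left child.
      Visit 34.
      At 34: go right to 4.
        At 4: go left to 5.
          5 is a leaf — visit 5.
        Visit 4.
        At 4: go right to 6.
          6 is a leaf — visit 6.
    Visit 35.
    At 35: no right child.
  Visit 30.
  At 30: go right to 1.
    At 1: go left to 26.
      26 is a leaf — visit 26.
    Visit 1.
    At 1: go right to 39.
      39 is a leaf — visit 39.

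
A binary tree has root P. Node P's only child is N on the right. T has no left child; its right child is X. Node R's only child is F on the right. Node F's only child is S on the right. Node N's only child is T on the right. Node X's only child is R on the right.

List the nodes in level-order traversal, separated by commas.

P, N, T, X, R, F, S

Level-order visits nodes level by level from the root, left to right within each level.
Level 0: P
Level 1: N
Level 2: T
Level 3: X
Level 4: R
Level 5: F
Level 6: S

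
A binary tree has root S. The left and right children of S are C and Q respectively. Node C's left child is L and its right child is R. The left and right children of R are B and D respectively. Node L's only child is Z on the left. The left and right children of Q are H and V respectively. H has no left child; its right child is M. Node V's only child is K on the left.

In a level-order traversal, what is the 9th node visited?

Level-order visits nodes level by level from the root, left to right within each level.
Level 0: S
Level 1: C, Q
Level 2: L, R, H, V
Level 3: Z, B, D, M, K
Full level-order sequence: S, C, Q, L, R, H, V, Z, B, D, M, K.

B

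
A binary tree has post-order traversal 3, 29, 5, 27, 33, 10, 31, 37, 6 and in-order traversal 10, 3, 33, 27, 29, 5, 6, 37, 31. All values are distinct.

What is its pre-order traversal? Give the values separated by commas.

The last element of post-order is the root; it splits in-order into left and right subtrees.
Root 6: left subtree has 6 nodes {10, 3, 33, 27, 29, 5}, right has 2 {37, 31}.
  Root 10: left subtree has 0 nodes { }, right has 5 {3, 33, 27, 29, 5}.
    Root 33: left subtree has 1 node {3}, right has 3 {27, 29, 5}.
      Root 27: left subtree has 0 nodes { }, right has 2 {29, 5}.
        Root 5: left subtree has 1 node {29}, right has 0 { }.
  Root 37: left subtree has 0 nodes { }, right has 1 {31}.

6, 10, 33, 3, 27, 5, 29, 37, 31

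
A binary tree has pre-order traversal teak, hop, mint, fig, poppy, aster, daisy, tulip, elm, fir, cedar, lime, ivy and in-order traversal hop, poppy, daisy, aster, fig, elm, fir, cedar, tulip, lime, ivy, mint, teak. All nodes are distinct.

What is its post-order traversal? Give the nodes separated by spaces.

The first element of pre-order is the root; it splits in-order into left and right subtrees.
Root teak: left subtree has 12 nodes {hop, poppy, daisy, aster, fig, elm, fir, cedar, tulip, lime, ivy, mint}, right has 0 { }.
  Root hop: left subtree has 0 nodes { }, right has 11 {poppy, daisy, aster, fig, elm, fir, cedar, tulip, lime, ivy, mint}.
    Root mint: left subtree has 10 nodes {poppy, daisy, aster, fig, elm, fir, cedar, tulip, lime, ivy}, right has 0 { }.
      Root fig: left subtree has 3 nodes {poppy, daisy, aster}, right has 6 {elm, fir, cedar, tulip, lime, ivy}.
        Root poppy: left subtree has 0 nodes { }, right has 2 {daisy, aster}.
          Root aster: left subtree has 1 node {daisy}, right has 0 { }.
        Root tulip: left subtree has 3 nodes {elm, fir, cedar}, right has 2 {lime, ivy}.
          Root elm: left subtree has 0 nodes { }, right has 2 {fir, cedar}.
            Root fir: left subtree has 0 nodes { }, right has 1 {cedar}.
          Root lime: left subtree has 0 nodes { }, right has 1 {ivy}.

daisy aster poppy cedar fir elm ivy lime tulip fig mint hop teak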